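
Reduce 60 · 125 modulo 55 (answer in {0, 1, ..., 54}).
20

Reduce the factors first: 60 ≡ 5, 125 ≡ 15 (mod 55), so 60 · 125 ≡ 5 · 15 (mod 55). 5 · 15 = 75. Dividing by 55: 75 = 1·55 + 20. So (60 · 125) mod 55 = 20.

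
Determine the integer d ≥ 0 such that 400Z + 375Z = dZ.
(400, 375) = (25); d = 25

In the PID Z, (a, b) is generated by gcd(a, b). Compute gcd(400, 375) with the extended Euclidean algorithm, tracking rows (r, s, t) with s·400 + t·375 = r:
  row A: (400, 1, 0)   [1·400 + 0·375 = 400]
  row B: (375, 0, 1)   [0·400 + 1·375 = 375]
  400 = 1·375 + 25   → row C = row A − 1·row B = (25, 1, −1)   [check: 1·400 − 1·375 = 25]
  375 = 15·25 + 0   → remainder 0, stop. gcd = 25 (last nonzero row C).
So gcd(400, 375) = 25, with Bézout identity 1·400 − 1·375 = 25. Containment (⊇): the Bézout identity exhibits 25 as an element of (400, 375), giving (25) ⊆ (400, 375). Containment (⊆): since 25 | 400 and 25 | 375 (400 = 25·16, 375 = 25·15), every Z-linear combination of 400 and 375 is divisible by 25, so (400, 375) ⊆ (25). Therefore (400, 375) = (25), d = 25.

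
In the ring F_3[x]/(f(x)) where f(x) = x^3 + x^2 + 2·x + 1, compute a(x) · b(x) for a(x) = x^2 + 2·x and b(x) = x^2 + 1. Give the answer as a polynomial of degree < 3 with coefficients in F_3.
Multiply as integer polynomials: a · b = x^4 + 2·x^3 + x^2 + 2·x. Reducing coefficients mod 3: a · b ≡ x^4 + 2·x^3 + x^2 + 2·x. Now divide by f(x) = x^3 + x^2 + 2·x + 1 in F_3[x], eliminating the leading term at each step:
  leading term x^4: subtract (x)·f(x) = x^4 + x^3 + 2·x^2 + x, leaving x^3 + 2·x^2 + x (coefficients mod 3)
  leading term x^3: subtract (1)·f(x) = x^3 + x^2 + 2·x + 1, leaving x^2 + 2·x + 2 (coefficients mod 3)
The degree is now < 3, so this is the remainder. Hence a · b ≡ x^2 + 2·x + 2 in F_3[x]/(f).

Final answer: a · b ≡ x^2 + 2·x + 2 (mod f(x))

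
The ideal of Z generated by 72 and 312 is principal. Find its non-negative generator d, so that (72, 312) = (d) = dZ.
(72, 312) = (24); d = 24

In the PID Z, (a, b) is generated by gcd(a, b). Compute gcd(312, 72) with the extended Euclidean algorithm, tracking rows (r, s, t) with s·312 + t·72 = r:
  row A: (312, 1, 0)   [1·312 + 0·72 = 312]
  row B: (72, 0, 1)   [0·312 + 1·72 = 72]
  312 = 4·72 + 24   → row C = row A − 4·row B = (24, 1, −4)   [check: 1·312 − 4·72 = 24]
  72 = 3·24 + 0   → remainder 0, stop. gcd = 24 (last nonzero row C).
So gcd(72, 312) = 24, with Bézout identity 1·312 − 4·72 = 24. Containment (⊇): the Bézout identity exhibits 24 as an element of (72, 312), giving (24) ⊆ (72, 312). Containment (⊆): since 24 | 72 and 24 | 312 (72 = 24·3, 312 = 24·13), every Z-linear combination of 72 and 312 is divisible by 24, so (72, 312) ⊆ (24). Therefore (72, 312) = (24), d = 24.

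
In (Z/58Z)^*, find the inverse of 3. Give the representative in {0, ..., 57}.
Apply the extended Euclidean algorithm to (58, 3), tracking rows (r, s, t) with s·58 + t·3 = r. Each division r_prev = q·r_cur + r_new produces the new row as (previous row) − q·(current row):
  row A: (58, 1, 0)   [1·58 + 0·3 = 58]
  row B: (3, 0, 1)   [0·58 + 1·3 = 3]
  58 = 19·3 + 1   → row C = row A − 19·row B = (1, 1, −19)   [check: 1·58 − 19·3 = 1]
  3 = 3·1 + 0   → remainder 0, stop. gcd = 1 (last nonzero row C).
The gcd is 1, so 3 is invertible mod 58. The last nonzero row gives 1·58 − 19·3 = 1, so t = −19. So 3^(−1) ≡ −19 ≡ 39 (mod 58). Verify: 3 · 39 = 117 ≡ 1 (mod 58). ✓

Final answer: 3^(−1) ≡ 39 (mod 58)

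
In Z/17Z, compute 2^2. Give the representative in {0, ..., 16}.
4

Use repeated squaring. Binary(2) = 10. Walk through the bits of the exponent 2 left-to-right: at each bit after the leading one, square the running value, then multiply by 2 if the bit is 1 (always reducing mod 17):
  bit 1 = 1 (leading): start with 2.
  bit 2 = 0: square 2^2 = 4 (mod 17).
Final value: 2^2 ≡ 4 (mod 17).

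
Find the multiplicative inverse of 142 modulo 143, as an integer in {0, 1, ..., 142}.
Apply the extended Euclidean algorithm to (143, 142), tracking rows (r, s, t) with s·143 + t·142 = r. Each division r_prev = q·r_cur + r_new produces the new row as (previous row) − q·(current row):
  row A: (143, 1, 0)   [1·143 + 0·142 = 143]
  row B: (142, 0, 1)   [0·143 + 1·142 = 142]
  143 = 1·142 + 1   → row C = row A − 1·row B = (1, 1, −1)   [check: 1·143 − 1·142 = 1]
  142 = 142·1 + 0   → remainder 0, stop. gcd = 1 (last nonzero row C).
The gcd is 1, so 142 is invertible mod 143. The last nonzero row gives 1·143 − 1·142 = 1, so t = −1. So 142^(−1) ≡ −1 ≡ 142 (mod 143). Verify: 142 · 142 = 20164 ≡ 1 (mod 143). ✓

Final answer: 142^(−1) ≡ 142 (mod 143)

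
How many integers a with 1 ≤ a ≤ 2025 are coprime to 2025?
1080

The number of a ∈ {1, ..., 2025} with gcd(a, 2025) = 1 is by definition Euler's totient φ(2025). φ is multiplicative, with φ(p^e) = p^e − p^(e−1). Factorise 2025 = 3^4 · 5^2. Then
  φ(2025) = (3^4 − 3^3) · (5^2 − 5^1) = 54 · 20 = 1080.
So there are 1080 such integers.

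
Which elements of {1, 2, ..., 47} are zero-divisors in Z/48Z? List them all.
An element a ∈ Z/48Z (with a ≠ 0) is a zero-divisor iff gcd(a, 48) > 1 (because a is a unit precisely when gcd(a, n) = 1, and in Z/nZ every nonzero, non-unit element is a zero-divisor). Scan a = 1, ..., 47 and keep those with gcd(a, 48) > 1:
  gcd(2, 48) = 2, gcd(3, 48) = 3, gcd(4, 48) = 4, gcd(6, 48) = 6, gcd(8, 48) = 8, gcd(9, 48) = 3, gcd(10, 48) = 2, gcd(12, 48) = 12, gcd(14, 48) = 2, gcd(15, 48) = 3, gcd(16, 48) = 16, gcd(18, 48) = 6, gcd(20, 48) = 4, gcd(21, 48) = 3, gcd(22, 48) = 2, gcd(24, 48) = 24, gcd(26, 48) = 2, gcd(27, 48) = 3, gcd(28, 48) = 4, gcd(30, 48) = 6, gcd(32, 48) = 16, gcd(33, 48) = 3, gcd(34, 48) = 2, gcd(36, 48) = 12, gcd(38, 48) = 2, gcd(39, 48) = 3, gcd(40, 48) = 8, gcd(42, 48) = 6, gcd(44, 48) = 4, gcd(45, 48) = 3, gcd(46, 48) = 2.
All other a ∈ {1, ..., 47} have gcd(a, 48) = 1 and are units. So the nonzero zero-divisors are exactly the 31 values of a appearing in this scan.

Final answer: nonzero zero-divisors of Z/48Z = {2, 3, 4, 6, 8, 9, 10, 12, 14, 15, 16, 18, 20, 21, 22, 24, 26, 27, 28, 30, 32, 33, 34, 36, 38, 39, 40, 42, 44, 45, 46}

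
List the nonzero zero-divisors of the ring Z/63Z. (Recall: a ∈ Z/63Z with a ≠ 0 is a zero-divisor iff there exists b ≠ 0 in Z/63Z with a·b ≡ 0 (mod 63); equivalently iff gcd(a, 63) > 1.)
An element a ∈ Z/63Z (with a ≠ 0) is a zero-divisor iff gcd(a, 63) > 1 (because a is a unit precisely when gcd(a, n) = 1, and in Z/nZ every nonzero, non-unit element is a zero-divisor). Scan a = 1, ..., 62 and keep those with gcd(a, 63) > 1:
  gcd(3, 63) = 3, gcd(6, 63) = 3, gcd(7, 63) = 7, gcd(9, 63) = 9, gcd(12, 63) = 3, gcd(14, 63) = 7, gcd(15, 63) = 3, gcd(18, 63) = 9, gcd(21, 63) = 21, gcd(24, 63) = 3, gcd(27, 63) = 9, gcd(28, 63) = 7, gcd(30, 63) = 3, gcd(33, 63) = 3, gcd(35, 63) = 7, gcd(36, 63) = 9, gcd(39, 63) = 3, gcd(42, 63) = 21, gcd(45, 63) = 9, gcd(48, 63) = 3, gcd(49, 63) = 7, gcd(51, 63) = 3, gcd(54, 63) = 9, gcd(56, 63) = 7, gcd(57, 63) = 3, gcd(60, 63) = 3.
All other a ∈ {1, ..., 62} have gcd(a, 63) = 1 and are units. So the nonzero zero-divisors are exactly the 26 values of a appearing in this scan.

Final answer: nonzero zero-divisors of Z/63Z = {3, 6, 7, 9, 12, 14, 15, 18, 21, 24, 27, 28, 30, 33, 35, 36, 39, 42, 45, 48, 49, 51, 54, 56, 57, 60}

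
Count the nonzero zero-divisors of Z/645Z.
In Z/645Z each nonzero element is either a unit (gcd with 645 is 1) or a zero-divisor (gcd > 1). The number of units is φ(645): factorise 645 = 3 · 5 · 43, so φ(645) = (3 − 1) · (5 − 1) · (43 − 1) = 2 · 4 · 42 = 336. The nonzero elements number 645 − 1 = 644. Hence the nonzero zero-divisors number 644 − 336 = 308.

Final answer: Z/645Z has 308 nonzero zero-divisors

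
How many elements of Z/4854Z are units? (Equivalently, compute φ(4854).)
Z/4854Z has φ(4854) = 1616 units

An element a ∈ Z/4854Z is a unit iff gcd(a, 4854) = 1, so the number of units is φ(4854). φ is multiplicative, with φ(p^e) = p^e − p^(e−1). Factorise 4854 = 2 · 3 · 809. Then
  φ(4854) = (2 − 1) · (3 − 1) · (809 − 1) = 1 · 2 · 808 = 1616.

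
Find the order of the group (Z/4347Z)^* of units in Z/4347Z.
(Z/4347Z)^* consists of the classes a with gcd(a, 4347) = 1, so its order is φ(4347). φ is multiplicative, with φ(p^e) = p^e − p^(e−1). Factorise 4347 = 3^3 · 7 · 23. Then
  φ(4347) = (3^3 − 3^2) · (7 − 1) · (23 − 1) = 18 · 6 · 22 = 2376.
Thus |(Z/4347Z)^*| = 2376.

Final answer: |(Z/4347Z)^*| = 2376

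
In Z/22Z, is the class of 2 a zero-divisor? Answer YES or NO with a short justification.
YES

gcd(2, 22) = 2 > 1, so 2 is not a unit in Z/22Z. In Z/nZ every nonzero non-unit is a zero-divisor: explicitly, take b = 22/gcd = 11 ≠ 0 (mod 22); then 2·11 = 22 = 1·22, i.e. 2·11 ≡ 0 (mod 22). So 2 is a zero-divisor.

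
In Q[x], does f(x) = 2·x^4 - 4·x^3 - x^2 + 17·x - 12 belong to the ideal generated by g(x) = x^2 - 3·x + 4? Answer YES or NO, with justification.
YES

In Q[x] the ideal (g) consists of all multiples of g, so f ∈ (g) iff g | f, i.e. iff the remainder of f on division by g is 0. Divide f by g (g is monic, so eliminate the leading term of the running remainder at each step):
  leading term 2·x^4: subtract (2·x^2)·g(x) = 2·x^4 - 6·x^3 + 8·x^2, leaving 2·x^3 - 9·x^2 + 17·x - 12
  leading term 2·x^3: subtract (2·x)·g(x) = 2·x^3 - 6·x^2 + 8·x, leaving -3·x^2 + 9·x - 12
  leading term -3·x^2: subtract (-3)·g(x) = -3·x^2 + 9·x - 12, leaving 0
The remainder is 0, so f(x) = g(x) · h(x) with h(x) = 2·x^2 + 2·x - 3. Hence g | f, i.e. f ∈ (g).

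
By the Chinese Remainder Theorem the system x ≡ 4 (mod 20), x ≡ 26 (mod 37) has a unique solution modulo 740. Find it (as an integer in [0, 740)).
x ≡ 544 (mod 740); the representative in [0, 740) is 544

The moduli 20, 37 are pairwise coprime, so by the CRT there is a unique solution mod 20·37 = 740.
Solve by successive substitution. Start with x ≡ 4 (mod 20).
  Combine with x ≡ 26 (mod 37): write x = 4 + 20·t and require 4 + 20·t ≡ 26 (mod 37), i.e. 20·t ≡ 26 − 4 ≡ 22 (mod 37). Since 20^(−1) ≡ 13 (mod 37), t ≡ 13·22 ≡ 27 (mod 37). So x ≡ 4 + 20·27 = 544 (mod 740).
Unique solution in [0, 740): x = 544.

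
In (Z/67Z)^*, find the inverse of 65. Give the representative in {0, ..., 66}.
Apply the extended Euclidean algorithm to (67, 65), tracking rows (r, s, t) with s·67 + t·65 = r. Each division r_prev = q·r_cur + r_new produces the new row as (previous row) − q·(current row):
  row A: (67, 1, 0)   [1·67 + 0·65 = 67]
  row B: (65, 0, 1)   [0·67 + 1·65 = 65]
  67 = 1·65 + 2   → row C = row A − 1·row B = (2, 1, −1)   [check: 1·67 − 1·65 = 2]
  65 = 32·2 + 1   → row D = row B − 32·row C = (1, −32, 33)   [check: −32·67 + 33·65 = 1]
  2 = 2·1 + 0   → remainder 0, stop. gcd = 1 (last nonzero row D).
The gcd is 1, so 65 is invertible mod 67. The last nonzero row gives −32·67 + 33·65 = 1, so t = 33. So 65^(−1) ≡ 33 (mod 67). Verify: 65 · 33 = 2145 ≡ 1 (mod 67). ✓

Final answer: 65^(−1) ≡ 33 (mod 67)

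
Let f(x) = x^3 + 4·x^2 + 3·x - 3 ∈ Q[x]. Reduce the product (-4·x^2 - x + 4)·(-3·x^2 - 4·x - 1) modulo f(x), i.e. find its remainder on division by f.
a · b ≡ 76·x^2 + 108·x - 91 (mod f(x))

First multiply in Q[x] without reducing: a · b = 12·x^4 + 19·x^3 - 4·x^2 - 15·x - 4. Now divide by f(x) = x^3 + 4·x^2 + 3·x - 3, eliminating the leading term at each step:
  leading term 12·x^4: subtract (12·x)·f(x) = 12·x^4 + 48·x^3 + 36·x^2 - 36·x, leaving -29·x^3 - 40·x^2 + 21·x - 4
  leading term -29·x^3: subtract (-29)·f(x) = -29·x^3 - 116·x^2 - 87·x + 87, leaving 76·x^2 + 108·x - 91
The degree is now < 3, so this is the remainder. Hence a · b ≡ 76·x^2 + 108·x - 91 in Q[x]/(f).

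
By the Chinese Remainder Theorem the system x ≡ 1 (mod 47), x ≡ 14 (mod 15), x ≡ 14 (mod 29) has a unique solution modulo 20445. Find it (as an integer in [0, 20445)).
x ≡ 18284 (mod 20445); the representative in [0, 20445) is 18284

The moduli 47, 15, 29 are pairwise coprime, so by the CRT there is a unique solution mod 47·15·29 = 20445.
Solve by successive substitution. Start with x ≡ 1 (mod 47).
  Combine with x ≡ 14 (mod 15): write x = 1 + 47·t and require 1 + 47·t ≡ 14 (mod 15), i.e. 47·t ≡ 14 − 1 ≡ 13 (mod 15). Since 47^(−1) ≡ 8 (mod 15) (47 ≡ 2 (mod 15)), t ≡ 8·13 ≡ 14 (mod 15). So x ≡ 1 + 47·14 = 659 (mod 705).
  Combine with x ≡ 14 (mod 29): write x = 659 + 705·t and require 659 + 705·t ≡ 14 (mod 29), i.e. 705·t ≡ 14 − 659 ≡ 22 (mod 29). Since 705^(−1) ≡ 13 (mod 29) (705 ≡ 9 (mod 29)), t ≡ 13·22 ≡ 25 (mod 29). So x ≡ 659 + 705·25 = 18284 (mod 20445).
Unique solution in [0, 20445): x = 18284.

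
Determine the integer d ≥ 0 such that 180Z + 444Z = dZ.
In the PID Z, (a, b) is generated by gcd(a, b). Compute gcd(444, 180) with the extended Euclidean algorithm, tracking rows (r, s, t) with s·444 + t·180 = r:
  row A: (444, 1, 0)   [1·444 + 0·180 = 444]
  row B: (180, 0, 1)   [0·444 + 1·180 = 180]
  444 = 2·180 + 84   → row C = row A − 2·row B = (84, 1, −2)   [check: 1·444 − 2·180 = 84]
  180 = 2·84 + 12   → row D = row B − 2·row C = (12, −2, 5)   [check: −2·444 + 5·180 = 12]
  84 = 7·12 + 0   → remainder 0, stop. gcd = 12 (last nonzero row D).
So gcd(180, 444) = 12, with Bézout identity −2·444 + 5·180 = 12. Containment (⊇): the Bézout identity exhibits 12 as an element of (180, 444), giving (12) ⊆ (180, 444). Containment (⊆): since 12 | 180 and 12 | 444 (180 = 12·15, 444 = 12·37), every Z-linear combination of 180 and 444 is divisible by 12, so (180, 444) ⊆ (12). Therefore (180, 444) = (12), d = 12.

Final answer: (180, 444) = (12); d = 12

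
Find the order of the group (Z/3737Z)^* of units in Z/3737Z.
|(Z/3737Z)^*| = 3600

(Z/3737Z)^* consists of the classes a with gcd(a, 3737) = 1, so its order is φ(3737). φ is multiplicative, with φ(p^e) = p^e − p^(e−1). Factorise 3737 = 37 · 101. Then
  φ(3737) = (37 − 1) · (101 − 1) = 36 · 100 = 3600.
Thus |(Z/3737Z)^*| = 3600.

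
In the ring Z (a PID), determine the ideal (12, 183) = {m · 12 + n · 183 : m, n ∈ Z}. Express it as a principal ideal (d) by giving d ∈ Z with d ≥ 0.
In the PID Z, (a, b) is generated by gcd(a, b). Compute gcd(183, 12) with the extended Euclidean algorithm, tracking rows (r, s, t) with s·183 + t·12 = r:
  row A: (183, 1, 0)   [1·183 + 0·12 = 183]
  row B: (12, 0, 1)   [0·183 + 1·12 = 12]
  183 = 15·12 + 3   → row C = row A − 15·row B = (3, 1, −15)   [check: 1·183 − 15·12 = 3]
  12 = 4·3 + 0   → remainder 0, stop. gcd = 3 (last nonzero row C).
So gcd(12, 183) = 3, with Bézout identity 1·183 − 15·12 = 3. Containment (⊇): the Bézout identity exhibits 3 as an element of (12, 183), giving (3) ⊆ (12, 183). Containment (⊆): since 3 | 12 and 3 | 183 (12 = 3·4, 183 = 3·61), every Z-linear combination of 12 and 183 is divisible by 3, so (12, 183) ⊆ (3). Therefore (12, 183) = (3), d = 3.

Final answer: (12, 183) = (3); d = 3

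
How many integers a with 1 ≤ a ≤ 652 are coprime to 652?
The number of a ∈ {1, ..., 652} with gcd(a, 652) = 1 is by definition Euler's totient φ(652). φ is multiplicative, with φ(p^e) = p^e − p^(e−1). Factorise 652 = 2^2 · 163. Then
  φ(652) = (2^2 − 2^1) · (163 − 1) = 2 · 162 = 324.
So there are 324 such integers.

Final answer: 324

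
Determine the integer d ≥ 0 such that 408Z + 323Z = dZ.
In the PID Z, (a, b) is generated by gcd(a, b). Compute gcd(408, 323) with the extended Euclidean algorithm, tracking rows (r, s, t) with s·408 + t·323 = r:
  row A: (408, 1, 0)   [1·408 + 0·323 = 408]
  row B: (323, 0, 1)   [0·408 + 1·323 = 323]
  408 = 1·323 + 85   → row C = row A − 1·row B = (85, 1, −1)   [check: 1·408 − 1·323 = 85]
  323 = 3·85 + 68   → row D = row B − 3·row C = (68, −3, 4)   [check: −3·408 + 4·323 = 68]
  85 = 1·68 + 17   → row E = row C − 1·row D = (17, 4, −5)   [check: 4·408 − 5·323 = 17]
  68 = 4·17 + 0   → remainder 0, stop. gcd = 17 (last nonzero row E).
So gcd(408, 323) = 17, with Bézout identity 4·408 − 5·323 = 17. Containment (⊇): the Bézout identity exhibits 17 as an element of (408, 323), giving (17) ⊆ (408, 323). Containment (⊆): since 17 | 408 and 17 | 323 (408 = 17·24, 323 = 17·19), every Z-linear combination of 408 and 323 is divisible by 17, so (408, 323) ⊆ (17). Therefore (408, 323) = (17), d = 17.

Final answer: (408, 323) = (17); d = 17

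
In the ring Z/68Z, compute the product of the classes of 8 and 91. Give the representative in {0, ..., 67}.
48

Reduce the factors first: 91 ≡ 23 (mod 68), so 8 · 91 ≡ 8 · 23 (mod 68). 8 · 23 = 184. Dividing by 68: 184 = 2·68 + 48. So (8 · 91) mod 68 = 48.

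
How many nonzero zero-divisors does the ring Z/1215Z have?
In Z/1215Z each nonzero element is either a unit (gcd with 1215 is 1) or a zero-divisor (gcd > 1). The number of units is φ(1215): factorise 1215 = 3^5 · 5, so φ(1215) = (3^5 − 3^4) · (5 − 1) = 162 · 4 = 648. The nonzero elements number 1215 − 1 = 1214. Hence the nonzero zero-divisors number 1214 − 648 = 566.

Final answer: Z/1215Z has 566 nonzero zero-divisors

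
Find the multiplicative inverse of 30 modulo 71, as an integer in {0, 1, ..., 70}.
30^(−1) ≡ 45 (mod 71)

Apply the extended Euclidean algorithm to (71, 30), tracking rows (r, s, t) with s·71 + t·30 = r. Each division r_prev = q·r_cur + r_new produces the new row as (previous row) − q·(current row):
  row A: (71, 1, 0)   [1·71 + 0·30 = 71]
  row B: (30, 0, 1)   [0·71 + 1·30 = 30]
  71 = 2·30 + 11   → row C = row A − 2·row B = (11, 1, −2)   [check: 1·71 − 2·30 = 11]
  30 = 2·11 + 8   → row D = row B − 2·row C = (8, −2, 5)   [check: −2·71 + 5·30 = 8]
  11 = 1·8 + 3   → row E = row C − 1·row D = (3, 3, −7)   [check: 3·71 − 7·30 = 3]
  8 = 2·3 + 2   → row F = row D − 2·row E = (2, −8, 19)   [check: −8·71 + 19·30 = 2]
  3 = 1·2 + 1   → row G = row E − 1·row F = (1, 11, −26)   [check: 11·71 − 26·30 = 1]
  2 = 2·1 + 0   → remainder 0, stop. gcd = 1 (last nonzero row G).
The gcd is 1, so 30 is invertible mod 71. The last nonzero row gives 11·71 − 26·30 = 1, so t = −26. So 30^(−1) ≡ −26 ≡ 45 (mod 71). Verify: 30 · 45 = 1350 ≡ 1 (mod 71). ✓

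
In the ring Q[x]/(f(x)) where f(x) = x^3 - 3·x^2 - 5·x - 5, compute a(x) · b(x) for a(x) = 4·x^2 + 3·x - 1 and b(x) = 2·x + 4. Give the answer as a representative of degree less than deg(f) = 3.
First multiply in Q[x] without reducing: a · b = 8·x^3 + 22·x^2 + 10·x - 4. Now divide by f(x) = x^3 - 3·x^2 - 5·x - 5, eliminating the leading term at each step:
  leading term 8·x^3: subtract (8)·f(x) = 8·x^3 - 24·x^2 - 40·x - 40, leaving 46·x^2 + 50·x + 36
The degree is now < 3, so this is the remainder. Hence a · b ≡ 46·x^2 + 50·x + 36 in Q[x]/(f).

Final answer: a · b ≡ 46·x^2 + 50·x + 36 (mod f(x))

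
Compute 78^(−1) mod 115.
Apply the extended Euclidean algorithm to (115, 78), tracking rows (r, s, t) with s·115 + t·78 = r. Each division r_prev = q·r_cur + r_new produces the new row as (previous row) − q·(current row):
  row A: (115, 1, 0)   [1·115 + 0·78 = 115]
  row B: (78, 0, 1)   [0·115 + 1·78 = 78]
  115 = 1·78 + 37   → row C = row A − 1·row B = (37, 1, −1)   [check: 1·115 − 1·78 = 37]
  78 = 2·37 + 4   → row D = row B − 2·row C = (4, −2, 3)   [check: −2·115 + 3·78 = 4]
  37 = 9·4 + 1   → row E = row C − 9·row D = (1, 19, −28)   [check: 19·115 − 28·78 = 1]
  4 = 4·1 + 0   → remainder 0, stop. gcd = 1 (last nonzero row E).
The gcd is 1, so 78 is invertible mod 115. The last nonzero row gives 19·115 − 28·78 = 1, so t = −28. So 78^(−1) ≡ −28 ≡ 87 (mod 115). Verify: 78 · 87 = 6786 ≡ 1 (mod 115). ✓

Final answer: 78^(−1) ≡ 87 (mod 115)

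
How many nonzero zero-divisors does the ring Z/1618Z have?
Z/1618Z has 809 nonzero zero-divisors

In Z/1618Z each nonzero element is either a unit (gcd with 1618 is 1) or a zero-divisor (gcd > 1). The number of units is φ(1618): factorise 1618 = 2 · 809, so φ(1618) = (2 − 1) · (809 − 1) = 1 · 808 = 808. The nonzero elements number 1618 − 1 = 1617. Hence the nonzero zero-divisors number 1617 − 808 = 809.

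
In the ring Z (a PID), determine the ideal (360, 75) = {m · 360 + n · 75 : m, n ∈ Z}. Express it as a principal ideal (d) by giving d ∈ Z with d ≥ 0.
In the PID Z, (a, b) is generated by gcd(a, b). Compute gcd(360, 75) with the extended Euclidean algorithm, tracking rows (r, s, t) with s·360 + t·75 = r:
  row A: (360, 1, 0)   [1·360 + 0·75 = 360]
  row B: (75, 0, 1)   [0·360 + 1·75 = 75]
  360 = 4·75 + 60   → row C = row A − 4·row B = (60, 1, −4)   [check: 1·360 − 4·75 = 60]
  75 = 1·60 + 15   → row D = row B − 1·row C = (15, −1, 5)   [check: −1·360 + 5·75 = 15]
  60 = 4·15 + 0   → remainder 0, stop. gcd = 15 (last nonzero row D).
So gcd(360, 75) = 15, with Bézout identity −1·360 + 5·75 = 15. Containment (⊇): the Bézout identity exhibits 15 as an element of (360, 75), giving (15) ⊆ (360, 75). Containment (⊆): since 15 | 360 and 15 | 75 (360 = 15·24, 75 = 15·5), every Z-linear combination of 360 and 75 is divisible by 15, so (360, 75) ⊆ (15). Therefore (360, 75) = (15), d = 15.

Final answer: (360, 75) = (15); d = 15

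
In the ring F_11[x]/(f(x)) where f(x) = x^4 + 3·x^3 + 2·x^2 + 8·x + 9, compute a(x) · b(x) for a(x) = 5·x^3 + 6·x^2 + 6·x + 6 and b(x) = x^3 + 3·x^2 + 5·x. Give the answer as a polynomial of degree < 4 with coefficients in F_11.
Multiply as integer polynomials: a · b = 5·x^6 + 21·x^5 + 49·x^4 + 54·x^3 + 48·x^2 + 30·x. Reducing coefficients mod 11: a · b ≡ 5·x^6 + 10·x^5 + 5·x^4 + 10·x^3 + 4·x^2 + 8·x. Now divide by f(x) = x^4 + 3·x^3 + 2·x^2 + 8·x + 9 in F_11[x], eliminating the leading term at each step:
  leading term 5·x^6: subtract (5·x^2)·f(x) = 5·x^6 + 4·x^5 + 10·x^4 + 7·x^3 + x^2, leaving 6·x^5 + 6·x^4 + 3·x^3 + 3·x^2 + 8·x (coefficients mod 11)
  leading term 6·x^5: subtract (6·x)·f(x) = 6·x^5 + 7·x^4 + x^3 + 4·x^2 + 10·x, leaving 10·x^4 + 2·x^3 + 10·x^2 + 9·x (coefficients mod 11)
  leading term 10·x^4: subtract (10)·f(x) = 10·x^4 + 8·x^3 + 9·x^2 + 3·x + 2, leaving 5·x^3 + x^2 + 6·x + 9 (coefficients mod 11)
The degree is now < 4, so this is the remainder. Hence a · b ≡ 5·x^3 + x^2 + 6·x + 9 in F_11[x]/(f).

Final answer: a · b ≡ 5·x^3 + x^2 + 6·x + 9 (mod f(x))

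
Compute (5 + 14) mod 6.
Reduce the summands first: 14 ≡ 2 (mod 6), so 5 + 14 ≡ 5 + 2 (mod 6). 5 + 2 = 7; 7 = 1·6 + 1, so (5 + 14) mod 6 = 1.

Final answer: 1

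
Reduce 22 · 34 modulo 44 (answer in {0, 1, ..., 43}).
0

Both factors are already reduced mod 44. 22 · 34 = 748. Dividing by 44: 748 = 17·44 + 0. So (22 · 34) mod 44 = 0.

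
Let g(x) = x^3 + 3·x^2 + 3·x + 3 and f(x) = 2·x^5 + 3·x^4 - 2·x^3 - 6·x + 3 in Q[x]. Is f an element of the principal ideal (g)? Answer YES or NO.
In Q[x] the ideal (g) consists of all multiples of g, so f ∈ (g) iff g | f, i.e. iff the remainder of f on division by g is 0. Divide f by g (g is monic, so eliminate the leading term of the running remainder at each step):
  leading term 2·x^5: subtract (2·x^2)·g(x) = 2·x^5 + 6·x^4 + 6·x^3 + 6·x^2, leaving -3·x^4 - 8·x^3 - 6·x^2 - 6·x + 3
  leading term -3·x^4: subtract (-3·x)·g(x) = -3·x^4 - 9·x^3 - 9·x^2 - 9·x, leaving x^3 + 3·x^2 + 3·x + 3
  leading term x^3: subtract (1)·g(x) = x^3 + 3·x^2 + 3·x + 3, leaving 0
The remainder is 0, so f(x) = g(x) · h(x) with h(x) = 2·x^2 - 3·x + 1. Hence g | f, i.e. f ∈ (g).

Final answer: YES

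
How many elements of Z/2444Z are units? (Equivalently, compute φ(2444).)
An element a ∈ Z/2444Z is a unit iff gcd(a, 2444) = 1, so the number of units is φ(2444). φ is multiplicative, with φ(p^e) = p^e − p^(e−1). Factorise 2444 = 2^2 · 13 · 47. Then
  φ(2444) = (2^2 − 2^1) · (13 − 1) · (47 − 1) = 2 · 12 · 46 = 1104.

Final answer: Z/2444Z has φ(2444) = 1104 units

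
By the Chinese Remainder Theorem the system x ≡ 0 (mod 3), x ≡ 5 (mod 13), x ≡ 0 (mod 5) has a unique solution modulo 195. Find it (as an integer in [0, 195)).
x ≡ 135 (mod 195); the representative in [0, 195) is 135

The moduli 3, 13, 5 are pairwise coprime, so by the CRT there is a unique solution mod 3·13·5 = 195.
Solve by successive substitution. Start with x ≡ 0 (mod 3).
  Combine with x ≡ 5 (mod 13): write x = 3·t and require 3·t ≡ 5 (mod 13). Since 3^(−1) ≡ 9 (mod 13), t ≡ 9·5 ≡ 6 (mod 13). So x ≡ 3·6 = 18 (mod 39).
  Combine with x ≡ 0 (mod 5): write x = 18 + 39·t and require 18 + 39·t ≡ 0 (mod 5), i.e. 39·t ≡ 0 − 18 ≡ 2 (mod 5). Since 39^(−1) ≡ 4 (mod 5) (39 ≡ 4 (mod 5)), t ≡ 4·2 ≡ 3 (mod 5). So x ≡ 18 + 39·3 = 135 (mod 195).
Unique solution in [0, 195): x = 135.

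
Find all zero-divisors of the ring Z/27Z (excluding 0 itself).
nonzero zero-divisors of Z/27Z = {3, 6, 9, 12, 15, 18, 21, 24}

An element a ∈ Z/27Z (with a ≠ 0) is a zero-divisor iff gcd(a, 27) > 1 (because a is a unit precisely when gcd(a, n) = 1, and in Z/nZ every nonzero, non-unit element is a zero-divisor). Scan a = 1, ..., 26 and keep those with gcd(a, 27) > 1:
  gcd(3, 27) = 3, gcd(6, 27) = 3, gcd(9, 27) = 9, gcd(12, 27) = 3, gcd(15, 27) = 3, gcd(18, 27) = 9, gcd(21, 27) = 3, gcd(24, 27) = 3.
All other a ∈ {1, ..., 26} have gcd(a, 27) = 1 and are units. So the nonzero zero-divisors are exactly the 8 values of a appearing in this scan.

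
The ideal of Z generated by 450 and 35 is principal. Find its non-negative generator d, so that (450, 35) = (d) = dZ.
(450, 35) = (5); d = 5

In the PID Z, (a, b) is generated by gcd(a, b). Compute gcd(450, 35) with the extended Euclidean algorithm, tracking rows (r, s, t) with s·450 + t·35 = r:
  row A: (450, 1, 0)   [1·450 + 0·35 = 450]
  row B: (35, 0, 1)   [0·450 + 1·35 = 35]
  450 = 12·35 + 30   → row C = row A − 12·row B = (30, 1, −12)   [check: 1·450 − 12·35 = 30]
  35 = 1·30 + 5   → row D = row B − 1·row C = (5, −1, 13)   [check: −1·450 + 13·35 = 5]
  30 = 6·5 + 0   → remainder 0, stop. gcd = 5 (last nonzero row D).
So gcd(450, 35) = 5, with Bézout identity −1·450 + 13·35 = 5. Containment (⊇): the Bézout identity exhibits 5 as an element of (450, 35), giving (5) ⊆ (450, 35). Containment (⊆): since 5 | 450 and 5 | 35 (450 = 5·90, 35 = 5·7), every Z-linear combination of 450 and 35 is divisible by 5, so (450, 35) ⊆ (5). Therefore (450, 35) = (5), d = 5.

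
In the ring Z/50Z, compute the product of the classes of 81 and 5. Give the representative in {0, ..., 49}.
5

Reduce the factors first: 81 ≡ 31 (mod 50), so 81 · 5 ≡ 31 · 5 (mod 50). 31 · 5 = 155. Dividing by 50: 155 = 3·50 + 5. So (81 · 5) mod 50 = 5.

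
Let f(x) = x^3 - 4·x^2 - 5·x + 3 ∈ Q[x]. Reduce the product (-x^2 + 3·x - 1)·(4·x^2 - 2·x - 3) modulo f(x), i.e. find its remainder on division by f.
First multiply in Q[x] without reducing: a · b = -4·x^4 + 14·x^3 - 7·x^2 - 7·x + 3. Now divide by f(x) = x^3 - 4·x^2 - 5·x + 3, eliminating the leading term at each step:
  leading term -4·x^4: subtract (-4·x)·f(x) = -4·x^4 + 16·x^3 + 20·x^2 - 12·x, leaving -2·x^3 - 27·x^2 + 5·x + 3
  leading term -2·x^3: subtract (-2)·f(x) = -2·x^3 + 8·x^2 + 10·x - 6, leaving -35·x^2 - 5·x + 9
The degree is now < 3, so this is the remainder. Hence a · b ≡ -35·x^2 - 5·x + 9 in Q[x]/(f).

Final answer: a · b ≡ -35·x^2 - 5·x + 9 (mod f(x))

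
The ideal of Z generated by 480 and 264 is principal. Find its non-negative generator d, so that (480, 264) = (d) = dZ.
(480, 264) = (24); d = 24

In the PID Z, (a, b) is generated by gcd(a, b). Compute gcd(480, 264) with the extended Euclidean algorithm, tracking rows (r, s, t) with s·480 + t·264 = r:
  row A: (480, 1, 0)   [1·480 + 0·264 = 480]
  row B: (264, 0, 1)   [0·480 + 1·264 = 264]
  480 = 1·264 + 216   → row C = row A − 1·row B = (216, 1, −1)   [check: 1·480 − 1·264 = 216]
  264 = 1·216 + 48   → row D = row B − 1·row C = (48, −1, 2)   [check: −1·480 + 2·264 = 48]
  216 = 4·48 + 24   → row E = row C − 4·row D = (24, 5, −9)   [check: 5·480 − 9·264 = 24]
  48 = 2·24 + 0   → remainder 0, stop. gcd = 24 (last nonzero row E).
So gcd(480, 264) = 24, with Bézout identity 5·480 − 9·264 = 24. Containment (⊇): the Bézout identity exhibits 24 as an element of (480, 264), giving (24) ⊆ (480, 264). Containment (⊆): since 24 | 480 and 24 | 264 (480 = 24·20, 264 = 24·11), every Z-linear combination of 480 and 264 is divisible by 24, so (480, 264) ⊆ (24). Therefore (480, 264) = (24), d = 24.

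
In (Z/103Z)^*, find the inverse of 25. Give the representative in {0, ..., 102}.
25^(−1) ≡ 33 (mod 103)

Apply the extended Euclidean algorithm to (103, 25), tracking rows (r, s, t) with s·103 + t·25 = r. Each division r_prev = q·r_cur + r_new produces the new row as (previous row) − q·(current row):
  row A: (103, 1, 0)   [1·103 + 0·25 = 103]
  row B: (25, 0, 1)   [0·103 + 1·25 = 25]
  103 = 4·25 + 3   → row C = row A − 4·row B = (3, 1, −4)   [check: 1·103 − 4·25 = 3]
  25 = 8·3 + 1   → row D = row B − 8·row C = (1, −8, 33)   [check: −8·103 + 33·25 = 1]
  3 = 3·1 + 0   → remainder 0, stop. gcd = 1 (last nonzero row D).
The gcd is 1, so 25 is invertible mod 103. The last nonzero row gives −8·103 + 33·25 = 1, so t = 33. So 25^(−1) ≡ 33 (mod 103). Verify: 25 · 33 = 825 ≡ 1 (mod 103). ✓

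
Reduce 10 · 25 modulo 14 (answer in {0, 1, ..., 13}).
Reduce the factors first: 25 ≡ 11 (mod 14), so 10 · 25 ≡ 10 · 11 (mod 14). 10 · 11 = 110. Dividing by 14: 110 = 7·14 + 12. So (10 · 25) mod 14 = 12.

Final answer: 12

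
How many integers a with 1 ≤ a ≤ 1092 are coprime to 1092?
The number of a ∈ {1, ..., 1092} with gcd(a, 1092) = 1 is by definition Euler's totient φ(1092). φ is multiplicative, with φ(p^e) = p^e − p^(e−1). Factorise 1092 = 2^2 · 3 · 7 · 13. Then
  φ(1092) = (2^2 − 2^1) · (3 − 1) · (7 − 1) · (13 − 1) = 2 · 2 · 6 · 12 = 288.
So there are 288 such integers.

Final answer: 288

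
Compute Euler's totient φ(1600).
φ(1600) = 640

φ is multiplicative, with φ(p^e) = p^e − p^(e−1). Factorise 1600 = 2^6 · 5^2. Then
  φ(1600) = (2^6 − 2^5) · (5^2 − 5^1) = 32 · 20 = 640.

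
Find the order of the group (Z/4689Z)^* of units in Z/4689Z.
(Z/4689Z)^* consists of the classes a with gcd(a, 4689) = 1, so its order is φ(4689). φ is multiplicative, with φ(p^e) = p^e − p^(e−1). Factorise 4689 = 3^2 · 521. Then
  φ(4689) = (3^2 − 3^1) · (521 − 1) = 6 · 520 = 3120.
Thus |(Z/4689Z)^*| = 3120.

Final answer: |(Z/4689Z)^*| = 3120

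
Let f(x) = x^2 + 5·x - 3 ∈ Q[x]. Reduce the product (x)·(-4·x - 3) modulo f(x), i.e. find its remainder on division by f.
First multiply in Q[x] without reducing: a · b = -4·x^2 - 3·x. Now divide by f(x) = x^2 + 5·x - 3, eliminating the leading term at each step:
  leading term -4·x^2: subtract (-4)·f(x) = -4·x^2 - 20·x + 12, leaving 17·x - 12
The degree is now < 2, so this is the remainder. Hence a · b ≡ 17·x - 12 in Q[x]/(f).

Final answer: a · b ≡ 17·x - 12 (mod f(x))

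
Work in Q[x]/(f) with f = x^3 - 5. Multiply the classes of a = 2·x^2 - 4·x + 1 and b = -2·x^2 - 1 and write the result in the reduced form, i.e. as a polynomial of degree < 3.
First multiply in Q[x] without reducing: a · b = -4·x^4 + 8·x^3 - 4·x^2 + 4·x - 1. Now divide by f(x) = x^3 - 5, eliminating the leading term at each step:
  leading term -4·x^4: subtract (-4·x)·f(x) = -4·x^4 + 20·x, leaving 8·x^3 - 4·x^2 - 16·x - 1
  leading term 8·x^3: subtract (8)·f(x) = 8·x^3 - 40, leaving -4·x^2 - 16·x + 39
The degree is now < 3, so this is the remainder. Hence a · b ≡ -4·x^2 - 16·x + 39 in Q[x]/(f).

Final answer: a · b ≡ -4·x^2 - 16·x + 39 (mod f(x))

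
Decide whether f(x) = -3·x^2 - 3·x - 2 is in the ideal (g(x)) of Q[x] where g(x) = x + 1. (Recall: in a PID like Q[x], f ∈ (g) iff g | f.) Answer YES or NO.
NO

In Q[x] the ideal (g) consists of all multiples of g, so f ∈ (g) iff g | f, i.e. iff the remainder of f on division by g is 0. Divide f by g (g is monic, so eliminate the leading term of the running remainder at each step):
  leading term -3·x^2: subtract (-3·x)·g(x) = -3·x^2 - 3·x, leaving -2
The remainder r(x) = -2 ≠ 0 (and deg r < deg g), so g ∤ f, i.e. f ∉ (g).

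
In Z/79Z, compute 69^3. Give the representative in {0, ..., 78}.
Use repeated squaring. Binary(3) = 11. Walk through the bits of the exponent 3 left-to-right: at each bit after the leading one, square the running value, then multiply by 69 if the bit is 1 (always reducing mod 79):
  bit 1 = 1 (leading): start with 69.
  bit 2 = 1: square 69^2 = 4761 ≡ 21; bit is 1, so multiply 21·69 = 1449 ≡ 27 (mod 79).
Final value: 69^3 ≡ 27 (mod 79).

Final answer: 27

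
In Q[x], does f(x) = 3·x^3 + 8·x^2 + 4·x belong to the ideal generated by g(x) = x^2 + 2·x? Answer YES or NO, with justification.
In Q[x] the ideal (g) consists of all multiples of g, so f ∈ (g) iff g | f, i.e. iff the remainder of f on division by g is 0. Divide f by g (g is monic, so eliminate the leading term of the running remainder at each step):
  leading term 3·x^3: subtract (3·x)·g(x) = 3·x^3 + 6·x^2, leaving 2·x^2 + 4·x
  leading term 2·x^2: subtract (2)·g(x) = 2·x^2 + 4·x, leaving 0
The remainder is 0, so f(x) = g(x) · h(x) with h(x) = 3·x + 2. Hence g | f, i.e. f ∈ (g).

Final answer: YES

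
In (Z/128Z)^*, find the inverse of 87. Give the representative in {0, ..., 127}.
87^(−1) ≡ 103 (mod 128)

Apply the extended Euclidean algorithm to (128, 87), tracking rows (r, s, t) with s·128 + t·87 = r. Each division r_prev = q·r_cur + r_new produces the new row as (previous row) − q·(current row):
  row A: (128, 1, 0)   [1·128 + 0·87 = 128]
  row B: (87, 0, 1)   [0·128 + 1·87 = 87]
  128 = 1·87 + 41   → row C = row A − 1·row B = (41, 1, −1)   [check: 1·128 − 1·87 = 41]
  87 = 2·41 + 5   → row D = row B − 2·row C = (5, −2, 3)   [check: −2·128 + 3·87 = 5]
  41 = 8·5 + 1   → row E = row C − 8·row D = (1, 17, −25)   [check: 17·128 − 25·87 = 1]
  5 = 5·1 + 0   → remainder 0, stop. gcd = 1 (last nonzero row E).
The gcd is 1, so 87 is invertible mod 128. The last nonzero row gives 17·128 − 25·87 = 1, so t = −25. So 87^(−1) ≡ −25 ≡ 103 (mod 128). Verify: 87 · 103 = 8961 ≡ 1 (mod 128). ✓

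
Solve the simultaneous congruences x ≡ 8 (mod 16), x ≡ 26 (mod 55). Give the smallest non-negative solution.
x ≡ 136 (mod 880); the representative in [0, 880) is 136

The moduli 16, 55 are pairwise coprime, so by the CRT there is a unique solution mod 16·55 = 880.
Solve by successive substitution. Start with x ≡ 8 (mod 16).
  Combine with x ≡ 26 (mod 55): write x = 8 + 16·t and require 8 + 16·t ≡ 26 (mod 55), i.e. 16·t ≡ 26 − 8 ≡ 18 (mod 55). Since 16^(−1) ≡ 31 (mod 55), t ≡ 31·18 ≡ 8 (mod 55). So x ≡ 8 + 16·8 = 136 (mod 880).
Unique solution in [0, 880): x = 136.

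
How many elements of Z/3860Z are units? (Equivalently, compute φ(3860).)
An element a ∈ Z/3860Z is a unit iff gcd(a, 3860) = 1, so the number of units is φ(3860). φ is multiplicative, with φ(p^e) = p^e − p^(e−1). Factorise 3860 = 2^2 · 5 · 193. Then
  φ(3860) = (2^2 − 2^1) · (5 − 1) · (193 − 1) = 2 · 4 · 192 = 1536.

Final answer: Z/3860Z has φ(3860) = 1536 units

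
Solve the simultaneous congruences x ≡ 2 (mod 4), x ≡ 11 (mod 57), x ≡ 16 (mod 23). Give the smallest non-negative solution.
The moduli 4, 57, 23 are pairwise coprime, so by the CRT there is a unique solution mod 4·57·23 = 5244.
Solve by successive substitution. Start with x ≡ 2 (mod 4).
  Combine with x ≡ 11 (mod 57): write x = 2 + 4·t and require 2 + 4·t ≡ 11 (mod 57), i.e. 4·t ≡ 11 − 2 ≡ 9 (mod 57). Since 4^(−1) ≡ 43 (mod 57), t ≡ 43·9 ≡ 45 (mod 57). So x ≡ 2 + 4·45 = 182 (mod 228).
  Combine with x ≡ 16 (mod 23): write x = 182 + 228·t and require 182 + 228·t ≡ 16 (mod 23), i.e. 228·t ≡ 16 − 182 ≡ 18 (mod 23). Since 228^(−1) ≡ 11 (mod 23) (228 ≡ 21 (mod 23)), t ≡ 11·18 ≡ 14 (mod 23). So x ≡ 182 + 228·14 = 3374 (mod 5244).
Unique solution in [0, 5244): x = 3374.

Final answer: x ≡ 3374 (mod 5244); the representative in [0, 5244) is 3374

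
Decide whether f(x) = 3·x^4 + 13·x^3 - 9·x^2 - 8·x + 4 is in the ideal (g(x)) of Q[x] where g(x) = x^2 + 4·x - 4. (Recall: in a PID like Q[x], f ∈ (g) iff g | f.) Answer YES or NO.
YES

In Q[x] the ideal (g) consists of all multiples of g, so f ∈ (g) iff g | f, i.e. iff the remainder of f on division by g is 0. Divide f by g (g is monic, so eliminate the leading term of the running remainder at each step):
  leading term 3·x^4: subtract (3·x^2)·g(x) = 3·x^4 + 12·x^3 - 12·x^2, leaving x^3 + 3·x^2 - 8·x + 4
  leading term x^3: subtract (x)·g(x) = x^3 + 4·x^2 - 4·x, leaving -x^2 - 4·x + 4
  leading term -x^2: subtract (-1)·g(x) = -x^2 - 4·x + 4, leaving 0
The remainder is 0, so f(x) = g(x) · h(x) with h(x) = 3·x^2 + x - 1. Hence g | f, i.e. f ∈ (g).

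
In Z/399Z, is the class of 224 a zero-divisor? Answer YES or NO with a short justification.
YES

gcd(224, 399) = 7 > 1, so 224 is not a unit in Z/399Z. In Z/nZ every nonzero non-unit is a zero-divisor: explicitly, take b = 399/gcd = 57 ≠ 0 (mod 399); then 224·57 = 12768 = 32·399, i.e. 224·57 ≡ 0 (mod 399). So 224 is a zero-divisor.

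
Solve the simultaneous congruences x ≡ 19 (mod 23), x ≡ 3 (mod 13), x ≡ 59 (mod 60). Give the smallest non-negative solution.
x ≡ 12899 (mod 17940); the representative in [0, 17940) is 12899

The moduli 23, 13, 60 are pairwise coprime, so by the CRT there is a unique solution mod 23·13·60 = 17940.
Solve by successive substitution. Start with x ≡ 19 (mod 23).
  Combine with x ≡ 3 (mod 13): write x = 19 + 23·t and require 19 + 23·t ≡ 3 (mod 13), i.e. 23·t ≡ 3 − 19 ≡ 10 (mod 13). Since 23^(−1) ≡ 4 (mod 13) (23 ≡ 10 (mod 13)), t ≡ 4·10 ≡ 1 (mod 13). So x ≡ 19 + 23·1 = 42 (mod 299).
  Combine with x ≡ 59 (mod 60): write x = 42 + 299·t and require 42 + 299·t ≡ 59 (mod 60), i.e. 299·t ≡ 59 − 42 ≡ 17 (mod 60). Since 299^(−1) ≡ 59 (mod 60) (299 ≡ 59 (mod 60)), t ≡ 59·17 ≡ 43 (mod 60). So x ≡ 42 + 299·43 = 12899 (mod 17940).
Unique solution in [0, 17940): x = 12899.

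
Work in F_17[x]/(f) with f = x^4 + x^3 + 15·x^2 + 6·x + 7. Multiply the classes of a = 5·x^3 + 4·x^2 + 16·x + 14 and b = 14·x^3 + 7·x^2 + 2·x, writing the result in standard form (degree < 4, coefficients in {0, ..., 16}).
Multiply as integer polynomials: a · b = 70·x^6 + 91·x^5 + 262·x^4 + 316·x^3 + 130·x^2 + 28·x. Reducing coefficients mod 17: a · b ≡ 2·x^6 + 6·x^5 + 7·x^4 + 10·x^3 + 11·x^2 + 11·x. Now divide by f(x) = x^4 + x^3 + 15·x^2 + 6·x + 7 in F_17[x], eliminating the leading term at each step:
  leading term 2·x^6: subtract (2·x^2)·f(x) = 2·x^6 + 2·x^5 + 13·x^4 + 12·x^3 + 14·x^2, leaving 4·x^5 + 11·x^4 + 15·x^3 + 14·x^2 + 11·x (coefficients mod 17)
  leading term 4·x^5: subtract (4·x)·f(x) = 4·x^5 + 4·x^4 + 9·x^3 + 7·x^2 + 11·x, leaving 7·x^4 + 6·x^3 + 7·x^2 (coefficients mod 17)
  leading term 7·x^4: subtract (7)·f(x) = 7·x^4 + 7·x^3 + 3·x^2 + 8·x + 15, leaving 16·x^3 + 4·x^2 + 9·x + 2 (coefficients mod 17)
The degree is now < 4, so this is the remainder. Hence a · b ≡ 16·x^3 + 4·x^2 + 9·x + 2 in F_17[x]/(f).

Final answer: a · b ≡ 16·x^3 + 4·x^2 + 9·x + 2 (mod f(x))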